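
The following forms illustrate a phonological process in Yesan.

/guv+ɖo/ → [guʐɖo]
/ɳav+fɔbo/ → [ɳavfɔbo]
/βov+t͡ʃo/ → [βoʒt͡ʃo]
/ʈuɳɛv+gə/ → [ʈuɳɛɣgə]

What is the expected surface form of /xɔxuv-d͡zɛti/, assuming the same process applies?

[xɔxuzd͡zɛti]

The data show regressive place assimilation: /v/ → [ʐ] before /ɖ/; /v/ → [ʒ] before /t͡ʃ/; /v/ → [ɣ] before /g/. In each pair only place changes, matching the following consonant, while manner and voice stay constant.
No alternation appears in [ɳavfɔbo]: there the adjacent consonants already agree in place (/v/ and /f/ are both labiodental), so this form is consistent with the same rule.
The rule targets /v/ (voiced labiodental fricative), which sits before the trigger /d͡z/ (alveolar).
A voiced alveolar fricative is [z], so the surface segment is [z].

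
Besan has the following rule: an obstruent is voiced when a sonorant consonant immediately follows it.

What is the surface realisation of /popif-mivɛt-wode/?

[popivmivɛdwode]

/f/ is a voiceless labiodental fricative. The following trigger /m/ is voiced, so /f/ must become voiced as well.
The voiced labiodental fricative is [v], so /f/ → [v].
At the second juncture, /t/ likewise becomes [d] adjacent to /w/.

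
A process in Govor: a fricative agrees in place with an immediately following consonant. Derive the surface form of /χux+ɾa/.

[χusɾa]

/x/ is a voiceless velar fricative. The following trigger /ɾ/ is alveolar, so /x/ must become alveolar as well.
The voiceless alveolar fricative is [s], so /x/ → [s].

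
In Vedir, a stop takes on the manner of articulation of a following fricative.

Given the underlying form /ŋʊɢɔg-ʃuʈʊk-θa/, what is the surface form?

[ŋʊɢɔɣʃuʈʊxθa]

The rule targets /g/ (voiced velar stop), which sits before the trigger /ʃ/ (fricative).
A voiced velar fricative is [ɣ], so the surface segment is [ɣ].
The same rule applies at the second boundary: /k/ → [x] next to /θ/.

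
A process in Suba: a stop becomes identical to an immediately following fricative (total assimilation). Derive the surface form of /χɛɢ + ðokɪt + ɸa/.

/ɢ/ is the segment targeted by the rule; it sits immediately before /ð/, so it assimilates completely and surfaces as [ð].
At the second juncture, /t/ likewise becomes [ɸ] adjacent to /ɸ/.

[χɛððokɪɸɸa]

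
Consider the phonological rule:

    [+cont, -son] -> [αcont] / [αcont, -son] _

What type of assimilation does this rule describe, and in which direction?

The shared variable α links the value of [cont] on the target to that of the neighbouring obstruent. [cont] distinguishes stops from fricatives — a manner-of-articulation feature — so this is manner assimilation.
The conditioning segment sits to the left of the focus bar, meaning the trigger precedes the segment that changes — progressive assimilation.

progressive manner assimilation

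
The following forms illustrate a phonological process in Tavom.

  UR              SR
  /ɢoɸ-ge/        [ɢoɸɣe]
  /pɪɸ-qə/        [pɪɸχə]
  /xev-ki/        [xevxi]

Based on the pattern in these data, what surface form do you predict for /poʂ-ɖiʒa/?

The data show progressive manner assimilation: /g/ → [ɣ] after /ɸ/; /q/ → [χ] after /ɸ/; /k/ → [x] after /v/. In each pair only manner changes, matching the preceding consonant, while place and voice stay constant.
The rule targets /ɖ/ (voiced retroflex stop), which sits after the trigger /ʂ/ (fricative).
Changing only its manner to fricative gives [ʐ] — the voiced retroflex fricative.

[poʂʐiʒa]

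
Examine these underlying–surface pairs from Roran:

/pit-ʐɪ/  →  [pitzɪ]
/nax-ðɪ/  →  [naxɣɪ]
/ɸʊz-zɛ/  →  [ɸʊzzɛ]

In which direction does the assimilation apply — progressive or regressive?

progressive

Underlying /ʐ/ is realised as [z] next to /t/; /t/ itself does not change.
/ʐ/ is retroflex while /t/ is alveolar; the output [z] is alveolar, matching the trigger — so the feature that spreads is place.
The other alternating form patterns the same way: /ð/ → [ɣ] after /x/ (dental → velar, matching velar) — only place changes, and always toward the preceding segment.
Nothing changes in [ɸʊzzɛ]: there the adjacent consonants already agree in place (/z/ and /z/ are both alveolar), so this form is consistent with the same rule.
Since the segment that changes follows the conditioning segment, the assimilation is progressive.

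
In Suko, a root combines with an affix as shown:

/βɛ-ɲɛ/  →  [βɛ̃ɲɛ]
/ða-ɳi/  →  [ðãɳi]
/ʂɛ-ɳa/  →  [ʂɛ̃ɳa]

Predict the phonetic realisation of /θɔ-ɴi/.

The data show regressive nasality assimilation (vowel nasalisation): /ɛ/ → [ɛ̃] before /ɲ/; /a/ → [ã] before /ɳ/; /ɛ/ → [ɛ̃] before /ɳ/ — a vowel is nasalised by an immediately following nasal consonant.
The vowel /ɔ/ is adjacent to the following nasal /ɴ/, so it acquires [+nasal] and surfaces as [ɔ̃].

[θɔ̃ɴi]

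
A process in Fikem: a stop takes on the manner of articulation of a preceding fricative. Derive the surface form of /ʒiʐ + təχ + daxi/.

/t/ is a voiceless alveolar stop. The preceding trigger /ʐ/ is a fricative, so /t/ must become a fricative as well.
The voiceless alveolar fricative is [s], so /t/ → [s].
The same rule applies at the second boundary: /d/ → [z] next to /χ/.

[ʒiʐsəχzaxi]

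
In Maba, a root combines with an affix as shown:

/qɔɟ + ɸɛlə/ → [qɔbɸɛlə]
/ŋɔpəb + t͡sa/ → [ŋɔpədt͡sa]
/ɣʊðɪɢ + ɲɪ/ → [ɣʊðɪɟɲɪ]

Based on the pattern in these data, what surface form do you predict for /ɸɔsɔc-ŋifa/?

[ɸɔsɔkŋifa]

The data show regressive place assimilation: /ɟ/ → [b] before /ɸ/; /b/ → [d] before /t͡s/; /ɢ/ → [ɟ] before /ɲ/. In each pair only place changes, matching the following consonant, while manner and voice stay constant.
/c/ is a voiceless palatal stop. The following trigger /ŋ/ is velar, so /c/ must become velar as well.
Changing only its place to velar gives [k] — the voiceless velar stop.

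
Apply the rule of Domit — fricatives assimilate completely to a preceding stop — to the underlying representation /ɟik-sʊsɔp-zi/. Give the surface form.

[ɟikkʊsɔppi]

/s/ is the segment targeted by the rule; it sits immediately after /k/, so it assimilates completely and surfaces as [k].
The same rule applies at the second boundary: /z/ → [p] next to /p/.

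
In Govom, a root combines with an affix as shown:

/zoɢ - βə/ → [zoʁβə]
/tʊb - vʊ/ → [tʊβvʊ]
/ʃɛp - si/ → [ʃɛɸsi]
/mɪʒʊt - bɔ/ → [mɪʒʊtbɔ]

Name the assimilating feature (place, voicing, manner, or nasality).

manner

Underlying /ɢ/ is realised as [ʁ] next to /β/; /β/ itself does not change.
/ɢ/ is a stop while /β/ is a fricative; the output [ʁ] is a fricative, matching the trigger — so the feature that spreads is manner.
Checking the remaining alternations: /b/ → [β] before /v/ (stop → fricative, matching a fricative); /p/ → [ɸ] before /s/ (stop → fricative, matching a fricative) — only manner changes, and always toward the following segment.
Nothing changes in [mɪʒʊtbɔ]: there the adjacent consonants already agree in manner (/t/ and /b/ are both stops), so this form is consistent with the same rule.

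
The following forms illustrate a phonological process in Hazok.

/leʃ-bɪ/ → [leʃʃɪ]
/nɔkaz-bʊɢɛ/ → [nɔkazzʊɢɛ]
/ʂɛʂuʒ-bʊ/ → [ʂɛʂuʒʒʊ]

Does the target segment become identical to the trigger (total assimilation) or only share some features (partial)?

total assimilation

Comparing underlying and surface forms, /b/ → [ʃ] is the alternation; the neighbouring /ʃ/ is constant.
The output [ʃ] is identical to the trigger /ʃ/ — every feature (place, manner, voicing) has been copied — so this is total assimilation.
The other forms behave the same way: /b/ → [z] after /z/; /b/ → [ʒ] after /ʒ/ — in each case the output is a copy of the preceding consonant.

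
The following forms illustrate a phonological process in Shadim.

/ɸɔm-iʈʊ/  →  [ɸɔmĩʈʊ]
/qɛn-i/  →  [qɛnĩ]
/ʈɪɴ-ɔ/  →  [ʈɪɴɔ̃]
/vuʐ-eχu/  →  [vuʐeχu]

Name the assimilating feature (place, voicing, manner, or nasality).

The vowel /i/ surfaces as nasalised [ĩ] next to the preceding nasal /m/ — it has acquired the [+nasal] feature of its neighbour.
Likewise in the remaining data: /i/ → [ĩ] after /n/; /ɔ/ → [ɔ̃] after /ɴ/ — each time a vowel is nasalised next to a preceding nasal.
No change occurs in [vuʐeχu] because the vowel at the boundary is adjacent to an oral consonant, not a nasal (/e/ next to /ʐ/).

nasality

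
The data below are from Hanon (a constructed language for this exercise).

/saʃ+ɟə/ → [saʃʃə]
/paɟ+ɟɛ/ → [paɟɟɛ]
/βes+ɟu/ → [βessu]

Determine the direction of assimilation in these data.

The segment that alternates is /ɟ/, which surfaces as [ʃ] when adjacent to /ʃ/.
The output [ʃ] is identical to the trigger /ʃ/ — every feature (place, manner, voicing) has been copied — so this is total assimilation.
The other form behaves the same way: /ɟ/ → [s] after /s/ — in each case the output is a copy of the preceding consonant.
In [paɟɟɛ] the two consonants at the boundary are already identical (/ɟ/ + /ɟ/), so the rule applies vacuously and nothing changes.
Since the segment that changes follows the conditioning segment, the assimilation is progressive.

progressive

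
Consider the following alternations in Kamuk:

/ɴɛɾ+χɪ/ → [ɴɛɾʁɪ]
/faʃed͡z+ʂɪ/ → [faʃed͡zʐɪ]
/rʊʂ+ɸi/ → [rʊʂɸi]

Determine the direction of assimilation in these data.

progressive

The segment that alternates is /χ/, which surfaces as [ʁ] when adjacent to /ɾ/.
/χ/ is voiceless while /ɾ/ is voiced; the output [ʁ] is voiced, matching the trigger — so the feature that spreads is voicing.
The other alternating form patterns the same way: /ʂ/ → [ʐ] after /d͡z/ (voiceless → voiced, matching voiced) — only voicing changes, and always toward the preceding segment.
No alternation appears in [rʊʂɸi]: there the adjacent consonants already agree in voicing (/ɸ/ and /ʂ/ are both voiceless), so this form is consistent with the same rule.
The trigger is the preceding segment, so the direction is progressive (perseverative).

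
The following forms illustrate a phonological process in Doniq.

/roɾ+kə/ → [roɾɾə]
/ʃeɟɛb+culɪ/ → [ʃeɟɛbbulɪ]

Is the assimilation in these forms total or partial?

Comparing underlying and surface forms, /k/ → [ɾ] is the alternation; the neighbouring /ɾ/ is constant.
The output [ɾ] is identical to the trigger /ɾ/ — every feature (place, manner, voicing) has been copied — so this is total assimilation.
The remaining alternation confirms this: /c/ → [b] after /b/ — in each case the output is a copy of the preceding consonant.

total assimilation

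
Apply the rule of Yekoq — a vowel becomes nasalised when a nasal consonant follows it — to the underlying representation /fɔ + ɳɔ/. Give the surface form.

[fɔ̃ɳɔ]

The vowel /ɔ/ is adjacent to the following nasal /ɳ/, so it acquires [+nasal] and surfaces as [ɔ̃].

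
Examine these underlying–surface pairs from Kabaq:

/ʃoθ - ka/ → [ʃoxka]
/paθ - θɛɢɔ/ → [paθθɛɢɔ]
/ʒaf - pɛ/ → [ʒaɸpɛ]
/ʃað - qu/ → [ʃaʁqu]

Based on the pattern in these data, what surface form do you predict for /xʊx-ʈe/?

[xʊʂʈe]

The data show regressive place assimilation: /θ/ → [x] before /k/; /f/ → [ɸ] before /p/; /ð/ → [ʁ] before /q/. In each pair only place changes, matching the following consonant, while manner and voice stay constant.
Nothing changes in [paθθɛɢɔ]: there the adjacent consonants already agree in place (/θ/ and /θ/ are both dental), so this form is consistent with the same rule.
/x/ is a voiceless velar fricative. The following trigger /ʈ/ is retroflex, so /x/ must become retroflex as well.
A voiceless retroflex fricative is [ʂ], so the surface segment is [ʂ].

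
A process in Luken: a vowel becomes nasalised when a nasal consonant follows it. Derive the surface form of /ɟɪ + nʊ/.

/ɪ/ sits next to the nasal /n/ and is therefore nasalised to [ɪ̃].

[ɟɪ̃nʊ]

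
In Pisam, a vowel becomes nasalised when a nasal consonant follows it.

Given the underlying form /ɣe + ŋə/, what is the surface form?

[ɣẽŋə]

The vowel /e/ is adjacent to the following nasal /ŋ/, so it acquires [+nasal] and surfaces as [ẽ].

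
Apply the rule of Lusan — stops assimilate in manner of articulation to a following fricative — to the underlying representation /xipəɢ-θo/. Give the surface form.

[xipəʁθo]

/ɢ/ is a voiced uvular stop. The following trigger /θ/ is a fricative, so /ɢ/ must become a fricative as well.
A voiced uvular fricative is [ʁ], so the surface segment is [ʁ].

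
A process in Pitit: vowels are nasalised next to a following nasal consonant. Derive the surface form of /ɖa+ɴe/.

[ɖãɴe]

/a/ sits next to the nasal /ɴ/ and is therefore nasalised to [ã].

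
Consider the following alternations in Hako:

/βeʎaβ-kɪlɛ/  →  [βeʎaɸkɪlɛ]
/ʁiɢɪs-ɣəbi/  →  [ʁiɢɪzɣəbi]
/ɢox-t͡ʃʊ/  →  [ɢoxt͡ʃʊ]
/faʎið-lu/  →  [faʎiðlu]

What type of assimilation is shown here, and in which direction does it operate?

The segment that alternates is /β/, which surfaces as [ɸ] when adjacent to /k/.
The change voiced → voiceless matches the voicing of the following /k/, identifying this as voicing assimilation.
Place and manner are unchanged, so the assimilation is partial, not total.
The other alternating form patterns the same way: /s/ → [z] before /ɣ/ (voiceless → voiced, matching voiced) — only voicing changes, and always toward the following segment.
No alternation appears in [ɢoxt͡ʃʊ], [faʎiðlu]: there the adjacent consonants already agree in voicing (/x/ and /t͡ʃ/ are both voiceless; /ð/ and /l/ are both voiced), so these forms are consistent with the same rule.
Since the segment that changes precedes the conditioning segment, the assimilation is regressive.

regressive voicing assimilation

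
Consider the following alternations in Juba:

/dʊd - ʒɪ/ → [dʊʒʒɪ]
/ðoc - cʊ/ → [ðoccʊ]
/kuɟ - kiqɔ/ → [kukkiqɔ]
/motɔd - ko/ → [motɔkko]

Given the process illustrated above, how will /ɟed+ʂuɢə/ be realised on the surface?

[ɟeʂʂuɢə]

The data show regressive total assimilation (/d/ → [ʒ] before /ʒ/; /ɟ/ → [k] before /k/; /d/ → [k] before /k/): in every case the target segment becomes identical to its following neighbour, copying more than a single feature.
In [ðoccʊ] the two consonants at the boundary are already identical (/c/ + /c/), so the rule applies vacuously and nothing changes.
/d/ is the segment targeted by the rule; it sits immediately before /ʂ/, so it assimilates completely and surfaces as [ʂ].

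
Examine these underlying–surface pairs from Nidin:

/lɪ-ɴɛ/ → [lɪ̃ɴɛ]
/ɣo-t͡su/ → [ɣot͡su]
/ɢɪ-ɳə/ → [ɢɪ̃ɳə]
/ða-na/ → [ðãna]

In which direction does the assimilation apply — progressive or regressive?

regressive

The vowel /ɪ/ surfaces as nasalised [ɪ̃] next to the following nasal /ɴ/ — it has acquired the [+nasal] feature of its neighbour.
Likewise in the remaining data: /ɪ/ → [ɪ̃] before /ɳ/; /a/ → [ã] before /n/ — each time a vowel is nasalised next to a following nasal.
No change occurs in [ɣot͡su] because the vowel at the boundary is adjacent to an oral consonant, not a nasal (/o/ next to /t͡s/).
Because the conditioning nasal is to the right of the vowel that changes, the process is regressive (anticipatory).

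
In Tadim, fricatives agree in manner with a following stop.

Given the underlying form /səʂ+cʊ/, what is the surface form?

The rule targets /ʂ/ (voiceless retroflex fricative), which sits before the trigger /c/ (stop).
The voiceless retroflex stop is [ʈ], so /ʂ/ → [ʈ].

[səʈcʊ]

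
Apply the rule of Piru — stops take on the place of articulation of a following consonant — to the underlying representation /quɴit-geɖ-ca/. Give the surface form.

[quɴikgeɟca]

The rule targets /t/ (voiceless alveolar stop), which sits before the trigger /g/ (velar).
A voiceless velar stop is [k], so the surface segment is [k].
The same rule applies at the second boundary: /ɖ/ → [ɟ] next to /c/.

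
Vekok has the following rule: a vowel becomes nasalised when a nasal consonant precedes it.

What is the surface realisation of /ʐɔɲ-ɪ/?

The vowel /ɪ/ is adjacent to the preceding nasal /ɲ/, so it acquires [+nasal] and surfaces as [ɪ̃].

[ʐɔɲɪ̃]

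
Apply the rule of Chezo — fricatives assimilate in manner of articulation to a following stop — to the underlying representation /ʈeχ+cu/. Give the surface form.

The rule targets /χ/ (voiceless uvular fricative), which sits before the trigger /c/ (stop).
A voiceless uvular stop is [q], so the surface segment is [q].

[ʈeqcu]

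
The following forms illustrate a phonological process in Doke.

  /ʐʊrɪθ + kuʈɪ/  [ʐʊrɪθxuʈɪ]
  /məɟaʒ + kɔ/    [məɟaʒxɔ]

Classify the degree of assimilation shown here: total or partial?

Comparing underlying and surface forms, /k/ → [x] is the alternation; the neighbouring /θ/ is constant.
The change stop → fricative matches the manner of the preceding /θ/, identifying this as manner assimilation.
Place and voice are unchanged, so the assimilation is partial, not total.
The other alternating form patterns the same way: /k/ → [x] after /ʒ/ (stop → fricative, matching a fricative) — only manner changes, and always toward the preceding segment.

partial assimilation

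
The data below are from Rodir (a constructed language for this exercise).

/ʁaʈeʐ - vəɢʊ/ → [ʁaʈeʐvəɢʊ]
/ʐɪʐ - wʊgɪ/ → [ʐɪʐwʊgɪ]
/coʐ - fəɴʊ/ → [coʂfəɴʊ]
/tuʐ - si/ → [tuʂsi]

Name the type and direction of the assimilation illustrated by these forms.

Comparing underlying and surface forms, /ʐ/ → [ʂ] is the alternation; the neighbouring /f/ is constant.
/ʐ/ is voiced while /f/ is voiceless; the output [ʂ] is voiceless, matching the trigger — so the feature that spreads is voicing.
Place and manner are unchanged, so the assimilation is partial, not total.
The other alternating form patterns the same way: /ʐ/ → [ʂ] before /s/ (voiced → voiceless, matching voiceless) — only voicing changes, and always toward the following segment.
Nothing changes in [ʁaʈeʐvəɢʊ], [ʐɪʐwʊgɪ]: there the adjacent consonants already agree in voicing (/ʐ/ and /v/ are both voiced; /ʐ/ and /w/ are both voiced), so these forms are consistent with the same rule.
Since the segment that changes precedes the conditioning segment, the assimilation is regressive.

regressive voicing assimilation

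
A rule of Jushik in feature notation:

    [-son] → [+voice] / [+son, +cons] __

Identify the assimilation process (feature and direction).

The target ([-son], obstruents) acquires [+voice] next to a sonorant consonant ([+son, +cons]) — it takes on the voicing of its neighbour, so the feature that spreads is voicing.
The conditioning segment sits to the left of the focus bar, meaning the trigger precedes the segment that changes — progressive assimilation.

progressive voicing assimilation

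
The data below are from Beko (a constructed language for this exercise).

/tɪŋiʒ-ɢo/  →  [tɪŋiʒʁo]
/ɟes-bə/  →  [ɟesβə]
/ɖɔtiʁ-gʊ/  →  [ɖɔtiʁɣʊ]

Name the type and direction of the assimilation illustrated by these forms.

progressive manner assimilation

The segment that alternates is /ɢ/, which surfaces as [ʁ] when adjacent to /ʒ/.
/ɢ/ is a stop while /ʒ/ is a fricative; the output [ʁ] is a fricative, matching the trigger — so the feature that spreads is manner.
Place and voice are unchanged, so the assimilation is partial, not total.
The same holds elsewhere in the data: /b/ → [β] after /s/ (stop → fricative, matching a fricative); /g/ → [ɣ] after /ʁ/ (stop → fricative, matching a fricative) — only manner changes, and always toward the preceding segment.
The trigger is the preceding segment, so the direction is progressive (perseverative).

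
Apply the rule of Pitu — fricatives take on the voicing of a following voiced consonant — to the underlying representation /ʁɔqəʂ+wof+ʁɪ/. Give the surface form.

The rule targets /ʂ/ (voiceless retroflex fricative), which sits before the trigger /w/ (voiced).
The voiced retroflex fricative is [ʐ], so /ʂ/ → [ʐ].
At the second juncture, /f/ likewise becomes [v] adjacent to /ʁ/.

[ʁɔqəʐwovʁɪ]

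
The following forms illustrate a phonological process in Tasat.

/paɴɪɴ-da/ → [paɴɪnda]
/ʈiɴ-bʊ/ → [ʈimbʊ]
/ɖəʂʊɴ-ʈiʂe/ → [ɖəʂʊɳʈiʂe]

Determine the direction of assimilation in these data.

regressive

Underlying /ɴ/ is realised as [n] next to /d/; /d/ itself does not change.
The change uvular → alveolar matches the place of the following /d/, identifying this as place assimilation.
Checking the remaining alternations: /ɴ/ → [m] before /b/ (uvular → bilabial, matching bilabial); /ɴ/ → [ɳ] before /ʈ/ (uvular → retroflex, matching retroflex) — only place changes, and always toward the following segment.
Since the segment that changes precedes the conditioning segment, the assimilation is regressive.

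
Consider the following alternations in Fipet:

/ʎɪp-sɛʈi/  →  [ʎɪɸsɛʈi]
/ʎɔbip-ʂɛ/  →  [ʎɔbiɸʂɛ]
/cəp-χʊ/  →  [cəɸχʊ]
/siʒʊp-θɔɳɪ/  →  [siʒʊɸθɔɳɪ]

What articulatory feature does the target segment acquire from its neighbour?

The segment that alternates is /p/, which surfaces as [ɸ] when adjacent to /s/.
/p/ is a stop while /s/ is a fricative; the output [ɸ] is a fricative, matching the trigger — so the feature that spreads is manner.
The same holds elsewhere in the data: /p/ → [ɸ] before /ʂ/ (stop → fricative, matching a fricative); /p/ → [ɸ] before /χ/ (stop → fricative, matching a fricative); /p/ → [ɸ] before /θ/ (stop → fricative, matching a fricative) — only manner changes, and always toward the following segment.

manner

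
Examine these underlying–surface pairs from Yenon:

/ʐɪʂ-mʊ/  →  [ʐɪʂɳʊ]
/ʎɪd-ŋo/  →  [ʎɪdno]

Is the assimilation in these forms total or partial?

partial assimilation

Underlying /m/ is realised as [ɳ] next to /ʂ/; /ʂ/ itself does not change.
The change bilabial → retroflex matches the place of the preceding /ʂ/, identifying this as place assimilation.
Manner and voice are unchanged, so the assimilation is partial, not total.
Checking the remaining alternation: /ŋ/ → [n] after /d/ (velar → alveolar, matching alveolar) — only place changes, and always toward the preceding segment.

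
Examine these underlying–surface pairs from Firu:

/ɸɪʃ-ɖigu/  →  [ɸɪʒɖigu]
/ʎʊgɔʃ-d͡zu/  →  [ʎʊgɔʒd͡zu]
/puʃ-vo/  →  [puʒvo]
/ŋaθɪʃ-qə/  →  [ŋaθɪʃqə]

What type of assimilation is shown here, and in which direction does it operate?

regressive voicing assimilation

The segment that alternates is /ʃ/, which surfaces as [ʒ] when adjacent to /ɖ/.
The change voiceless → voiced matches the voicing of the following /ɖ/, identifying this as voicing assimilation.
Place and manner are unchanged, so the assimilation is partial, not total.
The same holds elsewhere in the data: /ʃ/ → [ʒ] before /d͡z/ (voiceless → voiced, matching voiced); /ʃ/ → [ʒ] before /v/ (voiceless → voiced, matching voiced) — only voicing changes, and always toward the following segment.
Nothing changes in [ŋaθɪʃqə]: there the adjacent consonants already agree in voicing (/ʃ/ and /q/ are both voiceless), so this form is consistent with the same rule.
The trigger is the following segment, so the direction is regressive (anticipatory).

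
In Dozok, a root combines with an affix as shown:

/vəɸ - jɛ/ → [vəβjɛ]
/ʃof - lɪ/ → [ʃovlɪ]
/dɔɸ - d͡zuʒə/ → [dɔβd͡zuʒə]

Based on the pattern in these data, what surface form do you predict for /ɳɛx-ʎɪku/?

[ɳɛɣʎɪku]

The data show regressive voicing assimilation: /ɸ/ → [β] before /j/; /f/ → [v] before /l/; /ɸ/ → [β] before /d͡z/. In each pair only voicing changes, matching the following consonant, while place and manner stay constant.
/x/ is a voiceless velar fricative. The following trigger /ʎ/ is voiced, so /x/ must become voiced as well.
Changing only its voicing to voiced gives [ɣ] — the voiced velar fricative.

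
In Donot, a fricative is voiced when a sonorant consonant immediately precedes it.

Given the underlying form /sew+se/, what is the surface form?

[sewze]

/s/ is a voiceless alveolar fricative. The preceding trigger /w/ is voiced, so /s/ must become voiced as well.
Changing only its voicing to voiced gives [z] — the voiced alveolar fricative.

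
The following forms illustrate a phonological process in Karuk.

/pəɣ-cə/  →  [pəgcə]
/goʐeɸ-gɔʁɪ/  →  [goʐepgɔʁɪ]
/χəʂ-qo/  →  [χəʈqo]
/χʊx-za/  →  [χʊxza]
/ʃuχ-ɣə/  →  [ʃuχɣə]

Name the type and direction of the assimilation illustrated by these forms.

Comparing underlying and surface forms, /ɣ/ → [g] is the alternation; the neighbouring /c/ is constant.
/ɣ/ is a fricative while /c/ is a stop; the output [g] is a stop, matching the trigger — so the feature that spreads is manner.
Place and voice are unchanged, so the assimilation is partial, not total.
The other alternating forms pattern the same way: /ɸ/ → [p] before /g/ (fricative → stop, matching a stop); /ʂ/ → [ʈ] before /q/ (fricative → stop, matching a stop) — only manner changes, and always toward the following segment.
No alternation appears in [χʊxza], [ʃuχɣə]: there the adjacent consonants already agree in manner (/x/ and /z/ are both fricatives; /χ/ and /ɣ/ are both fricatives), so these forms are consistent with the same rule.
Since the segment that changes precedes the conditioning segment, the assimilation is regressive.

regressive manner assimilation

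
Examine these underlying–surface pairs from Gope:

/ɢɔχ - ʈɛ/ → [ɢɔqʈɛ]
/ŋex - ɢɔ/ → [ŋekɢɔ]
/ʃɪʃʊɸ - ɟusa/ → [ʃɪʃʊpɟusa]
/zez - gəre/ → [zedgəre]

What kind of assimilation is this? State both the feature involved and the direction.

Underlying /χ/ is realised as [q] next to /ʈ/; /ʈ/ itself does not change.
The change fricative → stop matches the manner of the following /ʈ/, identifying this as manner assimilation.
Place and voice are unchanged, so the assimilation is partial, not total.
The other alternating forms pattern the same way: /x/ → [k] before /ɢ/ (fricative → stop, matching a stop); /ɸ/ → [p] before /ɟ/ (fricative → stop, matching a stop); /z/ → [d] before /g/ (fricative → stop, matching a stop) — only manner changes, and always toward the following segment.
Since the segment that changes precedes the conditioning segment, the assimilation is regressive.

regressive manner assimilation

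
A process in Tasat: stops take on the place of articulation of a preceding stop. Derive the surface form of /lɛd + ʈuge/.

[lɛdtuge]

/ʈ/ is a voiceless retroflex stop. The preceding trigger /d/ is alveolar, so /ʈ/ must become alveolar as well.
A voiceless alveolar stop is [t], so the surface segment is [t].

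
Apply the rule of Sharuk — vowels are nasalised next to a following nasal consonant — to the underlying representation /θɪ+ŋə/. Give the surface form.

[θɪ̃ŋə]

The vowel /ɪ/ is adjacent to the following nasal /ŋ/, so it acquires [+nasal] and surfaces as [ɪ̃].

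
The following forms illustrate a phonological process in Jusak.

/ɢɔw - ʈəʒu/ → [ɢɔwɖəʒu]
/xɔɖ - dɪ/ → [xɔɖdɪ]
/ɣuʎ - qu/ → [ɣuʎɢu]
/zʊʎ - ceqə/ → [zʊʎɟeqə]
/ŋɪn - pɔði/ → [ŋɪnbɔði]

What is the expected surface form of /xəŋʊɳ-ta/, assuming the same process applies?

The data show progressive voicing assimilation: /ʈ/ → [ɖ] after /w/; /q/ → [ɢ] after /ʎ/; /c/ → [ɟ] after /ʎ/; /p/ → [b] after /n/. In each pair only voicing changes, matching the preceding consonant, while place and manner stay constant.
Nothing changes in [xɔɖdɪ]: there the adjacent consonants already agree in voicing (/d/ and /ɖ/ are both voiced), so this form is consistent with the same rule.
/t/ is a voiceless alveolar stop. The preceding trigger /ɳ/ is voiced, so /t/ must become voiced as well.
A voiced alveolar stop is [d], so the surface segment is [d].

[xəŋʊɳda]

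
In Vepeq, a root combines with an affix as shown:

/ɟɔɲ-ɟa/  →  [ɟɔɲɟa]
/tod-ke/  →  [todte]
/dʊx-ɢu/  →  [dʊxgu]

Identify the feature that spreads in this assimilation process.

The segment that alternates is /k/, which surfaces as [t] when adjacent to /d/.
/k/ is velar while /d/ is alveolar; the output [t] is alveolar, matching the trigger — so the feature that spreads is place.
The same holds elsewhere in the data: /ɢ/ → [g] after /x/ (uvular → velar, matching velar) — only place changes, and always toward the preceding segment.
No alternation appears in [ɟɔɲɟa]: there the adjacent consonants already agree in place (/ɟ/ and /ɲ/ are both palatal), so this form is consistent with the same rule.

place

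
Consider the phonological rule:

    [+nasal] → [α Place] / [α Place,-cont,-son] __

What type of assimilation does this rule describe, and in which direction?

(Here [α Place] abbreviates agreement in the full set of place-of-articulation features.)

progressive place assimilation

The rule copies the place features (abbreviated [Place]) from the environment onto the target, so the assimilating feature is place.
The conditioning segment sits to the left of the focus bar, meaning the trigger precedes the segment that changes — progressive assimilation.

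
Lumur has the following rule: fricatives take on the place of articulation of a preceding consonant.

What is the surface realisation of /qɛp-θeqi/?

[qɛpɸeqi]

/θ/ is a voiceless dental fricative. The preceding trigger /p/ is bilabial, so /θ/ must become bilabial as well.
A voiceless bilabial fricative is [ɸ], so the surface segment is [ɸ].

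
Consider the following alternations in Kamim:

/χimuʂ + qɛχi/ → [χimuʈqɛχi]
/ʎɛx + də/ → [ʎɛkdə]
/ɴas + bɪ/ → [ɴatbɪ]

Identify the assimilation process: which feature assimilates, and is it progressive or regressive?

regressive manner assimilation

Comparing underlying and surface forms, /ʂ/ → [ʈ] is the alternation; the neighbouring /q/ is constant.
/ʂ/ is a fricative while /q/ is a stop; the output [ʈ] is a stop, matching the trigger — so the feature that spreads is manner.
Place and voice are unchanged, so the assimilation is partial, not total.
Checking the remaining alternations: /x/ → [k] before /d/ (fricative → stop, matching a stop); /s/ → [t] before /b/ (fricative → stop, matching a stop) — only manner changes, and always toward the following segment.
The trigger is the following segment, so the direction is regressive (anticipatory).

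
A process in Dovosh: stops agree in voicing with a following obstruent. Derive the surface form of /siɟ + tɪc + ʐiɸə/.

[sictɪɟʐiɸə]

/ɟ/ is a voiced palatal stop. The following trigger /t/ is voiceless, so /ɟ/ must become voiceless as well.
A voiceless palatal stop is [c], so the surface segment is [c].
The same rule applies at the second boundary: /c/ → [ɟ] next to /ʐ/.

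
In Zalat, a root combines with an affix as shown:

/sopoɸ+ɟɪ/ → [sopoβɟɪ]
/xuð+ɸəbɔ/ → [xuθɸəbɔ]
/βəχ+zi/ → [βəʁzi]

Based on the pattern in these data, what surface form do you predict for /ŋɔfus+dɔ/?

The data show regressive voicing assimilation: /ɸ/ → [β] before /ɟ/; /ð/ → [θ] before /ɸ/; /χ/ → [ʁ] before /z/. In each pair only voicing changes, matching the following consonant, while place and manner stay constant.
The rule targets /s/ (voiceless alveolar fricative), which sits before the trigger /d/ (voiced).
The voiced alveolar fricative is [z], so /s/ → [z].

[ŋɔfuzdɔ]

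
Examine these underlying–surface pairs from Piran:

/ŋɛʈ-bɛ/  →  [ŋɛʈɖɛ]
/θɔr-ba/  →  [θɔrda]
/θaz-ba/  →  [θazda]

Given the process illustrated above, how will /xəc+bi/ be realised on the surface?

[xəcɟi]

The data show progressive place assimilation: /b/ → [ɖ] after /ʈ/; /b/ → [d] after /r/; /b/ → [d] after /z/. In each pair only place changes, matching the preceding consonant, while manner and voice stay constant.
/b/ is a voiced bilabial stop. The preceding trigger /c/ is palatal, so /b/ must become palatal as well.
A voiced palatal stop is [ɟ], so the surface segment is [ɟ].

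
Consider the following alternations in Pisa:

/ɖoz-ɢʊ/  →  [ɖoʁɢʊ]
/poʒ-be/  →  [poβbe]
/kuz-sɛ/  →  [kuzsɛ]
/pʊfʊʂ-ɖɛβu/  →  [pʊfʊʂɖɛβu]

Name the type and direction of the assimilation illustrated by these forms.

Underlying /z/ is realised as [ʁ] next to /ɢ/; /ɢ/ itself does not change.
/z/ is alveolar while /ɢ/ is uvular; the output [ʁ] is uvular, matching the trigger — so the feature that spreads is place.
Manner and voice are unchanged, so the assimilation is partial, not total.
The other alternating form patterns the same way: /ʒ/ → [β] before /b/ (postalveolar → bilabial, matching bilabial) — only place changes, and always toward the following segment.
Nothing changes in [kuzsɛ], [pʊfʊʂɖɛβu]: there the adjacent consonants already agree in place (/z/ and /s/ are both alveolar; /ʂ/ and /ɖ/ are both retroflex), so these forms are consistent with the same rule.
The trigger is the following segment, so the direction is regressive (anticipatory).

regressive place assimilation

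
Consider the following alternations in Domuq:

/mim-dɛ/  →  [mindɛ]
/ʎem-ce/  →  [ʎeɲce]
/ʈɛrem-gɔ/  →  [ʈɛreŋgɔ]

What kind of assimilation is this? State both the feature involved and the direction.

The segment that alternates is /m/, which surfaces as [n] when adjacent to /d/.
/m/ is bilabial while /d/ is alveolar; the output [n] is alveolar, matching the trigger — so the feature that spreads is place.
Manner and voice are unchanged, so the assimilation is partial, not total.
The same holds elsewhere in the data: /m/ → [ɲ] before /c/ (bilabial → palatal, matching palatal); /m/ → [ŋ] before /g/ (bilabial → velar, matching velar) — only place changes, and always toward the following segment.
Since the segment that changes precedes the conditioning segment, the assimilation is regressive.

regressive place assimilation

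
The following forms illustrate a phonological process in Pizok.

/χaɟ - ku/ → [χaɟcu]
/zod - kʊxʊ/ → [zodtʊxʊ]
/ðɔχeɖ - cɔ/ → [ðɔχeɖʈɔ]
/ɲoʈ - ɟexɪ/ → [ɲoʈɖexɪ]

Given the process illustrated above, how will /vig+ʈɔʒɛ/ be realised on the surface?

[vigkɔʒɛ]

The data show progressive place assimilation: /k/ → [c] after /ɟ/; /k/ → [t] after /d/; /c/ → [ʈ] after /ɖ/; /ɟ/ → [ɖ] after /ʈ/. In each pair only place changes, matching the preceding consonant, while manner and voice stay constant.
The rule targets /ʈ/ (voiceless retroflex stop), which sits after the trigger /g/ (velar).
The voiceless velar stop is [k], so /ʈ/ → [k].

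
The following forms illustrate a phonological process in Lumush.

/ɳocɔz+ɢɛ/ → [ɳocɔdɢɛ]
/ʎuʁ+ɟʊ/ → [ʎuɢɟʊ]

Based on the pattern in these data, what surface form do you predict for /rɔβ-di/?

The data show regressive manner assimilation: /z/ → [d] before /ɢ/; /ʁ/ → [ɢ] before /ɟ/. In each pair only manner changes, matching the following consonant, while place and voice stay constant.
The rule targets /β/ (voiced bilabial fricative), which sits before the trigger /d/ (stop).
A voiced bilabial stop is [b], so the surface segment is [b].

[rɔbdi]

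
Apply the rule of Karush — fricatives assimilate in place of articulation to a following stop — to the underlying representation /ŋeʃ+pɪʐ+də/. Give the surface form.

/ʃ/ is a voiceless postalveolar fricative. The following trigger /p/ is bilabial, so /ʃ/ must become bilabial as well.
Changing only its place to bilabial gives [ɸ] — the voiceless bilabial fricative.
The same rule applies at the second boundary: /ʐ/ → [z] next to /d/.

[ŋeɸpɪzdə]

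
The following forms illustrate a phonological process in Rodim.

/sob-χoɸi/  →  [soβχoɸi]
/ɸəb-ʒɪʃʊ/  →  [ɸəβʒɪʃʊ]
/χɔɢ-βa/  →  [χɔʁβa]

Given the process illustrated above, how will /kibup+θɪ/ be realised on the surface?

[kibuɸθɪ]

The data show regressive manner assimilation: /b/ → [β] before /χ/; /b/ → [β] before /ʒ/; /ɢ/ → [ʁ] before /β/. In each pair only manner changes, matching the following consonant, while place and voice stay constant.
The rule targets /p/ (voiceless bilabial stop), which sits before the trigger /θ/ (fricative).
Changing only its manner to fricative gives [ɸ] — the voiceless bilabial fricative.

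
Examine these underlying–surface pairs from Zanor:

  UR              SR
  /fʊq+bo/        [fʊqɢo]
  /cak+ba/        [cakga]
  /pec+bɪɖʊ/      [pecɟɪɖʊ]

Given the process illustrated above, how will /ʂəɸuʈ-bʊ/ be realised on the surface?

The data show progressive place assimilation: /b/ → [ɢ] after /q/; /b/ → [g] after /k/; /b/ → [ɟ] after /c/. In each pair only place changes, matching the preceding consonant, while manner and voice stay constant.
The rule targets /b/ (voiced bilabial stop), which sits after the trigger /ʈ/ (retroflex).
The voiced retroflex stop is [ɖ], so /b/ → [ɖ].

[ʂəɸuʈɖʊ]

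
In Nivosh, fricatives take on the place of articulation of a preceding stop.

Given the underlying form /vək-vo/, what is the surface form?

[vəkɣo]

The rule targets /v/ (voiced labiodental fricative), which sits after the trigger /k/ (velar).
The voiced velar fricative is [ɣ], so /v/ → [ɣ].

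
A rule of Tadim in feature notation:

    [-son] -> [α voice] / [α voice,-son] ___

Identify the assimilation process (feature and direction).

The shared variable α links the value of [voice] on the target to the same value on the neighbouring segment, so voicing is the feature that assimilates.
The conditioning segment sits to the left of the focus bar, meaning the trigger precedes the segment that changes — progressive assimilation.

progressive voicing assimilation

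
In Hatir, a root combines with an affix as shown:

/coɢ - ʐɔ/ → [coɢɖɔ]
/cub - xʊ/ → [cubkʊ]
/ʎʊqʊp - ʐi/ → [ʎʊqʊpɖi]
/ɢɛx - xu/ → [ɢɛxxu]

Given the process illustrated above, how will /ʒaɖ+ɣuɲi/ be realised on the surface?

[ʒaɖguɲi]

The data show progressive manner assimilation: /ʐ/ → [ɖ] after /ɢ/; /x/ → [k] after /b/; /ʐ/ → [ɖ] after /p/. In each pair only manner changes, matching the preceding consonant, while place and voice stay constant.
Nothing changes in [ɢɛxxu]: there the adjacent consonants already agree in manner (/x/ and /x/ are both fricatives), so this form is consistent with the same rule.
The rule targets /ɣ/ (voiced velar fricative), which sits after the trigger /ɖ/ (stop).
The voiced velar stop is [g], so /ɣ/ → [g].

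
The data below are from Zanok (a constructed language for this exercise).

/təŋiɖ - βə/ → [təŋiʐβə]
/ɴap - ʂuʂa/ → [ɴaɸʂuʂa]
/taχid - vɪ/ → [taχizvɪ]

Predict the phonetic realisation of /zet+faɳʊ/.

The data show regressive manner assimilation: /ɖ/ → [ʐ] before /β/; /p/ → [ɸ] before /ʂ/; /d/ → [z] before /v/. In each pair only manner changes, matching the following consonant, while place and voice stay constant.
/t/ is a voiceless alveolar stop. The following trigger /f/ is a fricative, so /t/ must become a fricative as well.
A voiceless alveolar fricative is [s], so the surface segment is [s].

[zesfaɳʊ]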